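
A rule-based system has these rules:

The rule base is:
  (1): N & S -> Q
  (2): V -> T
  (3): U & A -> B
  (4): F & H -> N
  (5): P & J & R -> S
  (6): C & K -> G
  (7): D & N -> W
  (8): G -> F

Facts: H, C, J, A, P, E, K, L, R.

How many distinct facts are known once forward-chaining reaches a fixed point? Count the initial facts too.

14

Round 1: (5) [P & J & R -> S]; (6) [C & K -> G]. New: S, G.
Round 2: (8) [G -> F]. New: F.
Round 3: (4) [F & H -> N]. New: N.
Round 4: (1) [N & S -> Q]. New: Q.
Closure: {A, C, E, F, G, H, J, K, L, N, P, Q, R, S} — 14 facts.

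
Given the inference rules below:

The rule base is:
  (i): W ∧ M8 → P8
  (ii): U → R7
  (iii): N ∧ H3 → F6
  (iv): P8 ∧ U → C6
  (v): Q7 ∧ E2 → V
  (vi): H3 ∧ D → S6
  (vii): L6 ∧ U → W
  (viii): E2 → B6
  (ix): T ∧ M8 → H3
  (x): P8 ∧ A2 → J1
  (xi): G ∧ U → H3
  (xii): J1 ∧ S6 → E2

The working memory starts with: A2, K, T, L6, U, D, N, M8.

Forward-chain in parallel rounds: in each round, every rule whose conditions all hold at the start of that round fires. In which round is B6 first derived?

Round 1 fires (ii), (vii), (ix), giving R7, W, H3.
Round 2 fires (i), (iii), (vi), giving P8, F6, S6.
Round 3 fires (iv), (x), giving C6, J1.
Round 4 fires (xii), giving E2.
Round 5 fires (viii), giving B6.
B6 first appears in round 5.

5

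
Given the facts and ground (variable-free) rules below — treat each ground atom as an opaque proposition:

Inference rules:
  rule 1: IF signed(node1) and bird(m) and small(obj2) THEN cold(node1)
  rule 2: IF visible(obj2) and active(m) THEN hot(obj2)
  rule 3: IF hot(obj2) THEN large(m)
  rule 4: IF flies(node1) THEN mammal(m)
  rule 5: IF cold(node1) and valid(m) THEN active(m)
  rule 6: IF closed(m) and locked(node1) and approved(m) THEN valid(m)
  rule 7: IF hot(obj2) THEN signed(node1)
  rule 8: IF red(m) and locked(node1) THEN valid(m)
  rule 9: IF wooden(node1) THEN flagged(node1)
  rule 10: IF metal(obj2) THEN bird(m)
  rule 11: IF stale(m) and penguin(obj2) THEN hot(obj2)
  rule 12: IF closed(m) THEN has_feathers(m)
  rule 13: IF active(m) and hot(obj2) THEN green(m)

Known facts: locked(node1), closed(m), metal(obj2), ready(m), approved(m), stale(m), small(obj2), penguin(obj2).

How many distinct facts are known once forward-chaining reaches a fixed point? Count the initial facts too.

17

Round 1 — rule 6, rule 10, rule 11, rule 12, derive valid(m), bird(m), hot(obj2), has_feathers(m).
Round 2 — rule 3, rule 7, derive large(m), signed(node1).
Round 3 — rule 1, derive cold(node1).
Round 4 — rule 5, derive active(m).
Round 5 — rule 13, derive green(m).
Closure: {active(m), approved(m), bird(m), closed(m), cold(node1), green(m), has_feathers(m), hot(obj2), large(m), locked(node1), metal(obj2), penguin(obj2), ready(m), signed(node1), small(obj2), stale(m), valid(m)} — 17 facts.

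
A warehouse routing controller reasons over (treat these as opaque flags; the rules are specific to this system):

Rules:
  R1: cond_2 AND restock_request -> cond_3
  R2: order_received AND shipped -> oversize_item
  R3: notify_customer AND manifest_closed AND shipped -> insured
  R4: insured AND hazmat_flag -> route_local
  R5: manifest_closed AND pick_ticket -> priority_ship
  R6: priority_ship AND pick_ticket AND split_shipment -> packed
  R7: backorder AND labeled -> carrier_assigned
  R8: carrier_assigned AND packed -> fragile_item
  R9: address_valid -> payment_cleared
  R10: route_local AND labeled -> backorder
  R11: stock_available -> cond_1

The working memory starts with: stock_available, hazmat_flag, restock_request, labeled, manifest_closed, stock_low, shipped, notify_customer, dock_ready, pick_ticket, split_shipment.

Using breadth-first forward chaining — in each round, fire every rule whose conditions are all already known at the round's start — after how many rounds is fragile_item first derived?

5

[1] R3 [notify_customer AND manifest_closed AND shipped -> insured]; R5 [manifest_closed AND pick_ticket -> priority_ship]; R11 [stock_available -> cond_1]. ⇒ new: insured, priority_ship, cond_1.
[2] R4 [insured AND hazmat_flag -> route_local]; R6 [priority_ship AND pick_ticket AND split_shipment -> packed]. ⇒ new: route_local, packed.
[3] R10 [route_local AND labeled -> backorder]. ⇒ new: backorder.
[4] R7 [backorder AND labeled -> carrier_assigned]. ⇒ new: carrier_assigned.
[5] R8 [carrier_assigned AND packed -> fragile_item]. ⇒ new: fragile_item.
fragile_item first appears in round 5.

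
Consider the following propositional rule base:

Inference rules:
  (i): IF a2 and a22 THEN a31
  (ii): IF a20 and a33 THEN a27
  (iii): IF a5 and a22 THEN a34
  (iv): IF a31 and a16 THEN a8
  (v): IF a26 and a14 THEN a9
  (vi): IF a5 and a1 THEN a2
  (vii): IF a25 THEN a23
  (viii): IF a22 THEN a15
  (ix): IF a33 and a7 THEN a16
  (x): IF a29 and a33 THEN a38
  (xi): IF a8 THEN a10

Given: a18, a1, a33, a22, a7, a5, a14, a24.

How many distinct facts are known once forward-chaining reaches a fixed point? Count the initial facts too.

Round 1 — (iii), (vi), (viii), (ix), derive a34, a2, a15, a16.
Round 2 — (i), derive a31.
Round 3 — (iv), derive a8.
Round 4 — (xi), derive a10.
Closure: {a1, a10, a14, a15, a16, a18, a2, a22, a24, a31, a33, a34, a5, a7, a8} — 15 facts.

15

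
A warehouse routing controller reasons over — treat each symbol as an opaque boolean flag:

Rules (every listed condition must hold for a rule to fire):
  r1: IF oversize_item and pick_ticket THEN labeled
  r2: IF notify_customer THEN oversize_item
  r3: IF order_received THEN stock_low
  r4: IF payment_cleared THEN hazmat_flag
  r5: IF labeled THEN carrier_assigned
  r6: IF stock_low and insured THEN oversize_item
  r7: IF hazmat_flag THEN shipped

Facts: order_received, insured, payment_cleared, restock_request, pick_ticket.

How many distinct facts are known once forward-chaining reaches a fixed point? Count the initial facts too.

11

Round 1: r3 [IF order_received THEN stock_low]; r4 [IF payment_cleared THEN hazmat_flag]. Adds stock_low, hazmat_flag.
Round 2: r6 [IF stock_low and insured THEN oversize_item]; r7 [IF hazmat_flag THEN shipped]. Adds oversize_item, shipped.
Round 3: r1 [IF oversize_item and pick_ticket THEN labeled]. Adds labeled.
Round 4: r5 [IF labeled THEN carrier_assigned]. Adds carrier_assigned.
Closure: {carrier_assigned, hazmat_flag, insured, labeled, order_received, oversize_item, payment_cleared, pick_ticket, restock_request, shipped, stock_low} — 11 facts.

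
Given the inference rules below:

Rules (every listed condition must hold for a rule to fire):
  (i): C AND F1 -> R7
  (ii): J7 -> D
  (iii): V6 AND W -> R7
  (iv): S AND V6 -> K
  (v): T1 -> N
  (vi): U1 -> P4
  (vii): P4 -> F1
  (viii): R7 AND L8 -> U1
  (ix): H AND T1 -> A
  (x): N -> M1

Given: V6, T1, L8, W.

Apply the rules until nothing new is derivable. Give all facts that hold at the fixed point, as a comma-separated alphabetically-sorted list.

F1, L8, M1, N, P4, R7, T1, U1, V6, W

[1] (iii) [V6 AND W -> R7]; (v) [T1 -> N]. ⇒ new: R7, N.
[2] (viii) [R7 AND L8 -> U1]; (x) [N -> M1]. ⇒ new: U1, M1.
[3] (vi) [U1 -> P4]. ⇒ new: P4.
[4] (vii) [P4 -> F1]. ⇒ new: F1.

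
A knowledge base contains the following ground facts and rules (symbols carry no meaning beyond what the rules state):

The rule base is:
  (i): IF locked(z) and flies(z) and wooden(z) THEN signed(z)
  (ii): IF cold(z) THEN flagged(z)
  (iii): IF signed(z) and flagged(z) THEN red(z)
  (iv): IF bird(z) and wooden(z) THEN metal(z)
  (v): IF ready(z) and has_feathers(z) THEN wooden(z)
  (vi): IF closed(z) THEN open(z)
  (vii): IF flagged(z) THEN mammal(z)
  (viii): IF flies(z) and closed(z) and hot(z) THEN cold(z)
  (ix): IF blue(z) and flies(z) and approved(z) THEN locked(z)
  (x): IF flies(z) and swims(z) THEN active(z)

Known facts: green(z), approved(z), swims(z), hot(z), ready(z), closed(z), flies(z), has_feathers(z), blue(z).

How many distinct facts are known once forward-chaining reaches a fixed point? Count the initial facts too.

Round 1 fires (v), (vi), (viii), (ix), (x), giving wooden(z), open(z), cold(z), locked(z), active(z).
Round 2 fires (i), (ii), giving signed(z), flagged(z).
Round 3 fires (iii), (vii), giving red(z), mammal(z).
Closure: {active(z), approved(z), blue(z), closed(z), cold(z), flagged(z), flies(z), green(z), has_feathers(z), hot(z), locked(z), mammal(z), open(z), ready(z), red(z), signed(z), swims(z), wooden(z)} — 18 facts.

18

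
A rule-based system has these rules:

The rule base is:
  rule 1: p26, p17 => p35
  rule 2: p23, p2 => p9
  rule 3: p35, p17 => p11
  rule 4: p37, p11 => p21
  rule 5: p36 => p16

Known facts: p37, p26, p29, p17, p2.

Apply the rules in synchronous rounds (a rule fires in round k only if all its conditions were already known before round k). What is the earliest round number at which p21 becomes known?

3

Round 1: rule 1 [p26, p17 => p35]. Adds p35.
Round 2: rule 3 [p35, p17 => p11]. Adds p11.
Round 3: rule 4 [p37, p11 => p21]. Adds p21.
p21 first appears in round 3.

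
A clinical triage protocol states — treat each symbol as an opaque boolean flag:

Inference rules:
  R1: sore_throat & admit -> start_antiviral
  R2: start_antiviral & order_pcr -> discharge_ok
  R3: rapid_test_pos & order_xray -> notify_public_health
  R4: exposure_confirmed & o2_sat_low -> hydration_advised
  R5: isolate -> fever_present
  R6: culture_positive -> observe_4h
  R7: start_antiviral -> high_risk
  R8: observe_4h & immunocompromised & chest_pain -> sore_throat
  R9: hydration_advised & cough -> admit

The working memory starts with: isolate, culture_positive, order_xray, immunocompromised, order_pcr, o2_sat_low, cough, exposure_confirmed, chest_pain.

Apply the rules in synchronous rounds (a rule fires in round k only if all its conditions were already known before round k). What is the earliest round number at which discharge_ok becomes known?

4

[1] R4 [exposure_confirmed & o2_sat_low -> hydration_advised]; R5 [isolate -> fever_present]; R6 [culture_positive -> observe_4h]. ⇒ new: hydration_advised, fever_present, observe_4h.
[2] R8 [observe_4h & immunocompromised & chest_pain -> sore_throat]; R9 [hydration_advised & cough -> admit]. ⇒ new: sore_throat, admit.
[3] R1 [sore_throat & admit -> start_antiviral]. ⇒ new: start_antiviral.
[4] R2 [start_antiviral & order_pcr -> discharge_ok]; R7 [start_antiviral -> high_risk]. ⇒ new: discharge_ok, high_risk.
discharge_ok first appears in round 4.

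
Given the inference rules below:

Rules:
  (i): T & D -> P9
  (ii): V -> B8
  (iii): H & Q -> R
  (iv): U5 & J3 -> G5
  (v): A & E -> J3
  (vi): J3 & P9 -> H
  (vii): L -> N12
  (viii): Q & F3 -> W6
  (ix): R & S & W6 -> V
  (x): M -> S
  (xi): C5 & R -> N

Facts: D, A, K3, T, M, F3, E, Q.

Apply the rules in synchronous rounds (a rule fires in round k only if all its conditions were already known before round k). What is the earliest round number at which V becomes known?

Round 1: (i) [T & D -> P9]; (v) [A & E -> J3]; (viii) [Q & F3 -> W6]; (x) [M -> S]. Adds P9, J3, W6, S.
Round 2: (vi) [J3 & P9 -> H]. Adds H.
Round 3: (iii) [H & Q -> R]. Adds R.
Round 4: (ix) [R & S & W6 -> V]. Adds V.
V first appears in round 4.

4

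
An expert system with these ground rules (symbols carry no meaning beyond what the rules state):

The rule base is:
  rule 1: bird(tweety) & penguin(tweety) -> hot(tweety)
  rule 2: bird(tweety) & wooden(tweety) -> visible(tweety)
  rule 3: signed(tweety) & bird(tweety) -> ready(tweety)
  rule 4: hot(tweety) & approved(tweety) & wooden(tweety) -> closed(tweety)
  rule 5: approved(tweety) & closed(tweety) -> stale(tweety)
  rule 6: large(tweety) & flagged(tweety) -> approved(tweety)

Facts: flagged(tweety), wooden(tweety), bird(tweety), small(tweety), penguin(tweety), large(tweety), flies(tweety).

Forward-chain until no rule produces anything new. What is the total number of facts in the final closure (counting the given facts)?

Round 1: rule 1 [bird(tweety) & penguin(tweety) -> hot(tweety)]; rule 2 [bird(tweety) & wooden(tweety) -> visible(tweety)]; rule 6 [large(tweety) & flagged(tweety) -> approved(tweety)]. Adds hot(tweety), visible(tweety), approved(tweety).
Round 2: rule 4 [hot(tweety) & approved(tweety) & wooden(tweety) -> closed(tweety)]. Adds closed(tweety).
Round 3: rule 5 [approved(tweety) & closed(tweety) -> stale(tweety)]. Adds stale(tweety).
Closure: {approved(tweety), bird(tweety), closed(tweety), flagged(tweety), flies(tweety), hot(tweety), large(tweety), penguin(tweety), small(tweety), stale(tweety), visible(tweety), wooden(tweety)} — 12 facts.

12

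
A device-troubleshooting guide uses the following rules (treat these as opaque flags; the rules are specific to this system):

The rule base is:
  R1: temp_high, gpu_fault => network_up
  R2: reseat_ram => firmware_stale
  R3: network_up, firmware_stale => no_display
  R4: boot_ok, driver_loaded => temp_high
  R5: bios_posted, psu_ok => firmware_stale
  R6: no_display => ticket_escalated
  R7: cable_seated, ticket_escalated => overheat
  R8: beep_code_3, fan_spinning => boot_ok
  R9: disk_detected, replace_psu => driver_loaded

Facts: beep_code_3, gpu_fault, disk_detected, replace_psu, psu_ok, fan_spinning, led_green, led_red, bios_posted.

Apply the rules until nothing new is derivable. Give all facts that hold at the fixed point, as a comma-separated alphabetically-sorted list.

Round 1 — R5, R8, R9, derive firmware_stale, boot_ok, driver_loaded.
Round 2 — R4, derive temp_high.
Round 3 — R1, derive network_up.
Round 4 — R3, derive no_display.
Round 5 — R6, derive ticket_escalated.

beep_code_3, bios_posted, boot_ok, disk_detected, driver_loaded, fan_spinning, firmware_stale, gpu_fault, led_green, led_red, network_up, no_display, psu_ok, replace_psu, temp_high, ticket_escalated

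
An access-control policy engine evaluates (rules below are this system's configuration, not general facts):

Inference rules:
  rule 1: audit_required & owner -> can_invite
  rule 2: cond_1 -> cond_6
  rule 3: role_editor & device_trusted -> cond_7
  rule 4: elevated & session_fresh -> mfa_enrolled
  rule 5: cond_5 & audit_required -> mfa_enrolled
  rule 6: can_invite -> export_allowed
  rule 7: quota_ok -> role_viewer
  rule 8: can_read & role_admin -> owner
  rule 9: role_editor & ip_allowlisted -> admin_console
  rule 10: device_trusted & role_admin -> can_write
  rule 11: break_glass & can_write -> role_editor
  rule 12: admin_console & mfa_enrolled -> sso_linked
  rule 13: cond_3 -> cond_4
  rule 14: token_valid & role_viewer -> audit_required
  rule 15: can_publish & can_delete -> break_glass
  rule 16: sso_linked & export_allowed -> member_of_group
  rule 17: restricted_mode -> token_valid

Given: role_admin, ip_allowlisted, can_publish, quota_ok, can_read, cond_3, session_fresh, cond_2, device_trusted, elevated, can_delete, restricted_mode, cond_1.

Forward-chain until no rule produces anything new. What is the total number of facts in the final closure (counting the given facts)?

29

[1] rule 2 [cond_1 -> cond_6]; rule 4 [elevated & session_fresh -> mfa_enrolled]; rule 7 [quota_ok -> role_viewer]; rule 8 [can_read & role_admin -> owner]; rule 10 [device_trusted & role_admin -> can_write]; rule 13 [cond_3 -> cond_4]; rule 15 [can_publish & can_delete -> break_glass]; rule 17 [restricted_mode -> token_valid]. ⇒ new: cond_6, mfa_enrolled, role_viewer, owner, can_write, cond_4, break_glass, token_valid.
[2] rule 11 [break_glass & can_write -> role_editor]; rule 14 [token_valid & role_viewer -> audit_required]. ⇒ new: role_editor, audit_required.
[3] rule 1 [audit_required & owner -> can_invite]; rule 3 [role_editor & device_trusted -> cond_7]; rule 9 [role_editor & ip_allowlisted -> admin_console]. ⇒ new: can_invite, cond_7, admin_console.
[4] rule 6 [can_invite -> export_allowed]; rule 12 [admin_console & mfa_enrolled -> sso_linked]. ⇒ new: export_allowed, sso_linked.
[5] rule 16 [sso_linked & export_allowed -> member_of_group]. ⇒ new: member_of_group.
Closure: {admin_console, audit_required, break_glass, can_delete, can_invite, can_publish, can_read, can_write, cond_1, cond_2, cond_3, cond_4, cond_6, cond_7, device_trusted, elevated, export_allowed, ip_allowlisted, member_of_group, mfa_enrolled, owner, quota_ok, restricted_mode, role_admin, role_editor, role_viewer, session_fresh, sso_linked, token_valid} — 29 facts.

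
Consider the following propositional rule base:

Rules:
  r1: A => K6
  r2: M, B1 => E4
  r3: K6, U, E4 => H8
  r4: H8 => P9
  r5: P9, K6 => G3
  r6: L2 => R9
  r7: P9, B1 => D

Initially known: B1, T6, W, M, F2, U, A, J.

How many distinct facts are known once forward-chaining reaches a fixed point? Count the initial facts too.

14

Round 1: r1 [A => K6]; r2 [M, B1 => E4]. New: K6, E4.
Round 2: r3 [K6, U, E4 => H8]. New: H8.
Round 3: r4 [H8 => P9]. New: P9.
Round 4: r5 [P9, K6 => G3]; r7 [P9, B1 => D]. New: G3, D.
Closure: {A, B1, D, E4, F2, G3, H8, J, K6, M, P9, T6, U, W} — 14 facts.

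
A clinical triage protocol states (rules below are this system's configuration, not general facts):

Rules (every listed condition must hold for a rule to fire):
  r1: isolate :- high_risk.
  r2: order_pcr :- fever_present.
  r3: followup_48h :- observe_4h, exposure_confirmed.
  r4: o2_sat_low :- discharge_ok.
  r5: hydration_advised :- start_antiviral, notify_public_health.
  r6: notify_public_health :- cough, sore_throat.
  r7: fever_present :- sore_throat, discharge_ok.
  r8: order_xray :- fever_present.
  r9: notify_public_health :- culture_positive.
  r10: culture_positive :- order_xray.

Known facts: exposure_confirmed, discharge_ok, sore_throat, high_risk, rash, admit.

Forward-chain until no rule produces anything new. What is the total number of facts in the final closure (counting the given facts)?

13

Round 1: r1 [isolate :- high_risk.]; r4 [o2_sat_low :- discharge_ok.]; r7 [fever_present :- sore_throat, discharge_ok.]. Adds isolate, o2_sat_low, fever_present.
Round 2: r2 [order_pcr :- fever_present.]; r8 [order_xray :- fever_present.]. Adds order_pcr, order_xray.
Round 3: r10 [culture_positive :- order_xray.]. Adds culture_positive.
Round 4: r9 [notify_public_health :- culture_positive.]. Adds notify_public_health.
Closure: {admit, culture_positive, discharge_ok, exposure_confirmed, fever_present, high_risk, isolate, notify_public_health, o2_sat_low, order_pcr, order_xray, rash, sore_throat} — 13 facts.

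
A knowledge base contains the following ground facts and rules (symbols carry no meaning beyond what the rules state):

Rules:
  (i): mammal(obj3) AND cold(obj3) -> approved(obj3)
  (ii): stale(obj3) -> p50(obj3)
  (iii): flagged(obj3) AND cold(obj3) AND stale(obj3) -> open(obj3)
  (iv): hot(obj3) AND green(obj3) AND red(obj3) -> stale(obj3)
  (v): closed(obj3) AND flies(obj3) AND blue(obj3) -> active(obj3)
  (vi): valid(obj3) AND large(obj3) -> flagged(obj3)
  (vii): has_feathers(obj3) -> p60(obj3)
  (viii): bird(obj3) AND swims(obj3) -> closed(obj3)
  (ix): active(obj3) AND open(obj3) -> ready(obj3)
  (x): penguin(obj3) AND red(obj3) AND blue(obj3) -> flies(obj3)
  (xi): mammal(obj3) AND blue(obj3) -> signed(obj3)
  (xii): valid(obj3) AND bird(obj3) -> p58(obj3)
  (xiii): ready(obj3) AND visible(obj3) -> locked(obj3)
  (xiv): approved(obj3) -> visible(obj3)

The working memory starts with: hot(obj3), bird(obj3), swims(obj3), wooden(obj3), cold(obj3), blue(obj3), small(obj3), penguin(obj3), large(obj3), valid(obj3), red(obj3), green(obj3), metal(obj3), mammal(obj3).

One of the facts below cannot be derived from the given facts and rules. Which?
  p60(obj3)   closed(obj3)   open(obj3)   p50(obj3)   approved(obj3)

Round 1 — (i), (iv), (vi), (viii), (x), (xi), (xii), derive approved(obj3), stale(obj3), flagged(obj3), closed(obj3), flies(obj3), signed(obj3), p58(obj3).
Round 2 — (ii), (iii), (v), (xiv), derive p50(obj3), open(obj3), active(obj3), visible(obj3).
Round 3 — (ix), derive ready(obj3).
Round 4 — (xiii), derive locked(obj3).
Derived: open(obj3) (round 2), p50(obj3) (round 2), approved(obj3) (round 1), closed(obj3) (round 1). p60(obj3) never appears in any round.

p60(obj3)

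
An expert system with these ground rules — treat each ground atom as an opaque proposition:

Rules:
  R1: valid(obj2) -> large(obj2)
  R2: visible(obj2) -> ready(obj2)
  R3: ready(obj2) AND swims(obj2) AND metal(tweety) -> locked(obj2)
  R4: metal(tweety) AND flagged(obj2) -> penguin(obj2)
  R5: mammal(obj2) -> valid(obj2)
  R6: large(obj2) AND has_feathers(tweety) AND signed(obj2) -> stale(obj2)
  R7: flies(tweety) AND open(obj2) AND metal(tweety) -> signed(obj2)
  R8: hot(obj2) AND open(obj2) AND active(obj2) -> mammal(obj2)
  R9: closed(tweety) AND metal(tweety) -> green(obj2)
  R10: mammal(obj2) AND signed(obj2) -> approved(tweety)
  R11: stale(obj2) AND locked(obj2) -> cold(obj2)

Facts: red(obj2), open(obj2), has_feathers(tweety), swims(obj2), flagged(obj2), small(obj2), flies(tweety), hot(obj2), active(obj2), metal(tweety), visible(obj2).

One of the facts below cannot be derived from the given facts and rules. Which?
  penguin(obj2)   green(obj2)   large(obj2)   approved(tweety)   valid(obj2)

green(obj2)

Round 1: R2 [visible(obj2) -> ready(obj2)]; R4 [metal(tweety) AND flagged(obj2) -> penguin(obj2)]; R7 [flies(tweety) AND open(obj2) AND metal(tweety) -> signed(obj2)]; R8 [hot(obj2) AND open(obj2) AND active(obj2) -> mammal(obj2)]. New: ready(obj2), penguin(obj2), signed(obj2), mammal(obj2).
Round 2: R3 [ready(obj2) AND swims(obj2) AND metal(tweety) -> locked(obj2)]; R5 [mammal(obj2) -> valid(obj2)]; R10 [mammal(obj2) AND signed(obj2) -> approved(tweety)]. New: locked(obj2), valid(obj2), approved(tweety).
Round 3: R1 [valid(obj2) -> large(obj2)]. New: large(obj2).
Round 4: R6 [large(obj2) AND has_feathers(tweety) AND signed(obj2) -> stale(obj2)]. New: stale(obj2).
Round 5: R11 [stale(obj2) AND locked(obj2) -> cold(obj2)]. New: cold(obj2).
Derived: approved(tweety) (round 2), penguin(obj2) (round 1), valid(obj2) (round 2), large(obj2) (round 3). green(obj2) never appears in any round.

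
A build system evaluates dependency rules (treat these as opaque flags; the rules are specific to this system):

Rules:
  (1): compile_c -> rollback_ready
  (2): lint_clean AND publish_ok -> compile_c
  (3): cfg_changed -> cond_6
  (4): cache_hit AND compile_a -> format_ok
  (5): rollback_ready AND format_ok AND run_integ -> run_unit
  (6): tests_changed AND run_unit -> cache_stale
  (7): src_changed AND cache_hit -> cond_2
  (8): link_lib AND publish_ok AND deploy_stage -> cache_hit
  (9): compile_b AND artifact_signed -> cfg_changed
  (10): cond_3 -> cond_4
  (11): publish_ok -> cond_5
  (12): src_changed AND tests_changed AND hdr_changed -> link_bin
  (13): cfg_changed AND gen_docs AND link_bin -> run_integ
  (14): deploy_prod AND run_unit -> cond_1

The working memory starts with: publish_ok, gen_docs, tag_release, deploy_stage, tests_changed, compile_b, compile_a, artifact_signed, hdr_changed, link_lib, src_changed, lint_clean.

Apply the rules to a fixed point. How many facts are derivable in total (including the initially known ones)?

24

Round 1: (2) [lint_clean AND publish_ok -> compile_c]; (8) [link_lib AND publish_ok AND deploy_stage -> cache_hit]; (9) [compile_b AND artifact_signed -> cfg_changed]; (11) [publish_ok -> cond_5]; (12) [src_changed AND tests_changed AND hdr_changed -> link_bin]. New: compile_c, cache_hit, cfg_changed, cond_5, link_bin.
Round 2: (1) [compile_c -> rollback_ready]; (3) [cfg_changed -> cond_6]; (4) [cache_hit AND compile_a -> format_ok]; (7) [src_changed AND cache_hit -> cond_2]; (13) [cfg_changed AND gen_docs AND link_bin -> run_integ]. New: rollback_ready, cond_6, format_ok, cond_2, run_integ.
Round 3: (5) [rollback_ready AND format_ok AND run_integ -> run_unit]. New: run_unit.
Round 4: (6) [tests_changed AND run_unit -> cache_stale]. New: cache_stale.
Closure: {artifact_signed, cache_hit, cache_stale, cfg_changed, compile_a, compile_b, compile_c, cond_2, cond_5, cond_6, deploy_stage, format_ok, gen_docs, hdr_changed, link_bin, link_lib, lint_clean, publish_ok, rollback_ready, run_integ, run_unit, src_changed, tag_release, tests_changed} — 24 facts.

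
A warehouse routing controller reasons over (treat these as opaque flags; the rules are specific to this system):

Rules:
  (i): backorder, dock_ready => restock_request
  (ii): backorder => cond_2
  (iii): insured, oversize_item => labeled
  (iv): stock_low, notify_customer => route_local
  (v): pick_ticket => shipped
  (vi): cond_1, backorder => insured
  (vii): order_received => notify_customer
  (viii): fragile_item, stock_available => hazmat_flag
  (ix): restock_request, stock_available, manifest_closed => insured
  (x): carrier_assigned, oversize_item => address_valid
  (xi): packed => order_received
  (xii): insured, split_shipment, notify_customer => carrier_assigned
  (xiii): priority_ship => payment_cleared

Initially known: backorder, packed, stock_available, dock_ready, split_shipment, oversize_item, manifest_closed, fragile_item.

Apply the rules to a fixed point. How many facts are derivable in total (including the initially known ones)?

Round 1: (i) [backorder, dock_ready => restock_request]; (ii) [backorder => cond_2]; (viii) [fragile_item, stock_available => hazmat_flag]; (xi) [packed => order_received]. New: restock_request, cond_2, hazmat_flag, order_received.
Round 2: (vii) [order_received => notify_customer]; (ix) [restock_request, stock_available, manifest_closed => insured]. New: notify_customer, insured.
Round 3: (iii) [insured, oversize_item => labeled]; (xii) [insured, split_shipment, notify_customer => carrier_assigned]. New: labeled, carrier_assigned.
Round 4: (x) [carrier_assigned, oversize_item => address_valid]. New: address_valid.
Closure: {address_valid, backorder, carrier_assigned, cond_2, dock_ready, fragile_item, hazmat_flag, insured, labeled, manifest_closed, notify_customer, order_received, oversize_item, packed, restock_request, split_shipment, stock_available} — 17 facts.

17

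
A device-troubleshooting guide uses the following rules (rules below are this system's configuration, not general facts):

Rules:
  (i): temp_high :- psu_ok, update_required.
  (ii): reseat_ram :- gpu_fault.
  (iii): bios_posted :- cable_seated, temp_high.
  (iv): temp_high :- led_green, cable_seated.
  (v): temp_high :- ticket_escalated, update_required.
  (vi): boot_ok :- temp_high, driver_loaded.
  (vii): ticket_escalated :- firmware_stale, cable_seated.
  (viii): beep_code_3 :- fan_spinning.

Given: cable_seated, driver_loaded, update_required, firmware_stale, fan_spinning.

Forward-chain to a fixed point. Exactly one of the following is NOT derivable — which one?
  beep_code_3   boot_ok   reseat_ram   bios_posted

Round 1 fires (vii), (viii), giving ticket_escalated, beep_code_3.
Round 2 fires (v), giving temp_high.
Round 3 fires (iii), (vi), giving bios_posted, boot_ok.
Derived: beep_code_3 (round 1), boot_ok (round 3), bios_posted (round 3). reseat_ram never appears in any round.

reseat_ram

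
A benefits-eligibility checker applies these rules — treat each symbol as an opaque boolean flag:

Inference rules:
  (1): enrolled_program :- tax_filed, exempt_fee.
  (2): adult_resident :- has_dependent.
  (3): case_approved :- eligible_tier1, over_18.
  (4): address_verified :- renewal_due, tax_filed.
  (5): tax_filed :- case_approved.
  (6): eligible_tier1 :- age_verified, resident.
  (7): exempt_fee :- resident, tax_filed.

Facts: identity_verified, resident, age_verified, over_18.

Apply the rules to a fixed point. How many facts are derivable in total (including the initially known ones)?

Round 1: (6) [eligible_tier1 :- age_verified, resident.]. Adds eligible_tier1.
Round 2: (3) [case_approved :- eligible_tier1, over_18.]. Adds case_approved.
Round 3: (5) [tax_filed :- case_approved.]. Adds tax_filed.
Round 4: (7) [exempt_fee :- resident, tax_filed.]. Adds exempt_fee.
Round 5: (1) [enrolled_program :- tax_filed, exempt_fee.]. Adds enrolled_program.
Closure: {age_verified, case_approved, eligible_tier1, enrolled_program, exempt_fee, identity_verified, over_18, resident, tax_filed} — 9 facts.

9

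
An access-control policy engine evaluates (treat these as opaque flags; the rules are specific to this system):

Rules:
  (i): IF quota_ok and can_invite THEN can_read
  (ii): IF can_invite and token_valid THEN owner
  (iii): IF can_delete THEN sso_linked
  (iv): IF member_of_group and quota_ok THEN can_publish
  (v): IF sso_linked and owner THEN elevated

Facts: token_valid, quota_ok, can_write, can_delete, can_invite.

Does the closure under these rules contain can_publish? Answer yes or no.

Round 1: (i) [IF quota_ok and can_invite THEN can_read]; (ii) [IF can_invite and token_valid THEN owner]; (iii) [IF can_delete THEN sso_linked]. New: can_read, owner, sso_linked.
Round 2: (v) [IF sso_linked and owner THEN elevated]. New: elevated.
Fixed point reached. can_publish is concluded only by (iv); (iv) needs member_of_group (never derived).

no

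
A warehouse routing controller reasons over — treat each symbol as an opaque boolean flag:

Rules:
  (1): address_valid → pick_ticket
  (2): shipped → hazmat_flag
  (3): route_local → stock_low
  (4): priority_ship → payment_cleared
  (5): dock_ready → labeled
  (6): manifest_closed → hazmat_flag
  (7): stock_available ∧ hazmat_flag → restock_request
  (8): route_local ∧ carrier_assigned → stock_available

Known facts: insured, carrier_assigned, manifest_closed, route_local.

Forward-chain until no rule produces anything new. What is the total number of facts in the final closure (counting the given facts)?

8

Round 1: (3) [route_local → stock_low]; (6) [manifest_closed → hazmat_flag]; (8) [route_local ∧ carrier_assigned → stock_available]. New: stock_low, hazmat_flag, stock_available.
Round 2: (7) [stock_available ∧ hazmat_flag → restock_request]. New: restock_request.
Closure: {carrier_assigned, hazmat_flag, insured, manifest_closed, restock_request, route_local, stock_available, stock_low} — 8 facts.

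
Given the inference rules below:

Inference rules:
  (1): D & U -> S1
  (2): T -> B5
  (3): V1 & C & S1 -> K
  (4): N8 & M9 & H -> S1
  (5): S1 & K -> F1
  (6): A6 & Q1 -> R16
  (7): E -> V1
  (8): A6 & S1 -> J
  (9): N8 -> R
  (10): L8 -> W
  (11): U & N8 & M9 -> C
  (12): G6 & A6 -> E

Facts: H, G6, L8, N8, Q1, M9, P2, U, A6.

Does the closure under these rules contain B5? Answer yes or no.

Round 1 fires (4), (6), (9), (10), (11), (12), giving S1, R16, R, W, C, E.
Round 2 fires (7), (8), giving V1, J.
Round 3 fires (3), giving K.
Round 4 fires (5), giving F1.
Fixed point reached. B5 is concluded only by (2); (2) needs T (never derived).

no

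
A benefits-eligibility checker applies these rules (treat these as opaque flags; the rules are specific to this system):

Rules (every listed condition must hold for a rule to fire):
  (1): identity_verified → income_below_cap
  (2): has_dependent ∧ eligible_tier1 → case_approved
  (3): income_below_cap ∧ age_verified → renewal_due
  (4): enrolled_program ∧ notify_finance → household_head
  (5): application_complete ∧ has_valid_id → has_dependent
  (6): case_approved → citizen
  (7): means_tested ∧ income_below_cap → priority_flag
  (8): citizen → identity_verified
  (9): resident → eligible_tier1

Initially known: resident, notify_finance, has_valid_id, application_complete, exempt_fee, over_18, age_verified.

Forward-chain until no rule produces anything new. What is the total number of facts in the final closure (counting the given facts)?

14

Round 1 fires (5), (9), giving has_dependent, eligible_tier1.
Round 2 fires (2), giving case_approved.
Round 3 fires (6), giving citizen.
Round 4 fires (8), giving identity_verified.
Round 5 fires (1), giving income_below_cap.
Round 6 fires (3), giving renewal_due.
Closure: {age_verified, application_complete, case_approved, citizen, eligible_tier1, exempt_fee, has_dependent, has_valid_id, identity_verified, income_below_cap, notify_finance, over_18, renewal_due, resident} — 14 facts.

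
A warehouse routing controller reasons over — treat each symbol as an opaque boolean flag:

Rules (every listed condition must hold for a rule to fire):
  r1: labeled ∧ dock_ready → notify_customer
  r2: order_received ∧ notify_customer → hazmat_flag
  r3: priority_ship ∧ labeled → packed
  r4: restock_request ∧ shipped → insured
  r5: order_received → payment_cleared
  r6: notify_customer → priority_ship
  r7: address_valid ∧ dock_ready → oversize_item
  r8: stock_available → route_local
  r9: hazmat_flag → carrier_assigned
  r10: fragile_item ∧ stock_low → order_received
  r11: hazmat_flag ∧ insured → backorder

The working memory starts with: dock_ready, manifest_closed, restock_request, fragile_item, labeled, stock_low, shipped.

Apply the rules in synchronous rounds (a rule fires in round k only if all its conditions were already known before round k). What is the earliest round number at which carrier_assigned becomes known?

Round 1 fires r1, r4, r10, giving notify_customer, insured, order_received.
Round 2 fires r2, r5, r6, giving hazmat_flag, payment_cleared, priority_ship.
Round 3 fires r3, r9, r11, giving packed, carrier_assigned, backorder.
carrier_assigned first appears in round 3.

3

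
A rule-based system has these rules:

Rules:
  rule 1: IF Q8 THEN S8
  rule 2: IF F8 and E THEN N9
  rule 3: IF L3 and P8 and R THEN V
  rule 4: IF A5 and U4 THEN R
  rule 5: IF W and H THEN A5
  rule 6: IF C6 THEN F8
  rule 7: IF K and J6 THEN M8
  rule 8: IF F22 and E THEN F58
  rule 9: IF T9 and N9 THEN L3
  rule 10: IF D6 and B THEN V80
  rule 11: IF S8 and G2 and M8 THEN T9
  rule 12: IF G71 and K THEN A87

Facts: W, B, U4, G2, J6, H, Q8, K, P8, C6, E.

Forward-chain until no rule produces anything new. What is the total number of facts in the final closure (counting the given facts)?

20

Round 1: rule 1 [IF Q8 THEN S8]; rule 5 [IF W and H THEN A5]; rule 6 [IF C6 THEN F8]; rule 7 [IF K and J6 THEN M8]. New: S8, A5, F8, M8.
Round 2: rule 2 [IF F8 and E THEN N9]; rule 4 [IF A5 and U4 THEN R]; rule 11 [IF S8 and G2 and M8 THEN T9]. New: N9, R, T9.
Round 3: rule 9 [IF T9 and N9 THEN L3]. New: L3.
Round 4: rule 3 [IF L3 and P8 and R THEN V]. New: V.
Closure: {A5, B, C6, E, F8, G2, H, J6, K, L3, M8, N9, P8, Q8, R, S8, T9, U4, V, W} — 20 facts.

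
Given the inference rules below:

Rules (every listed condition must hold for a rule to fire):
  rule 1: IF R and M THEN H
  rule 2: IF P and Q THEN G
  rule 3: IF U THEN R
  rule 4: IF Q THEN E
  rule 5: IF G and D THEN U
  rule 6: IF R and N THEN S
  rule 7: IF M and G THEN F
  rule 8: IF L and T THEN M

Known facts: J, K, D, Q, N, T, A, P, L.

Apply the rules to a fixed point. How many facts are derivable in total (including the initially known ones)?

17

[1] rule 2 [IF P and Q THEN G]; rule 4 [IF Q THEN E]; rule 8 [IF L and T THEN M]. ⇒ new: G, E, M.
[2] rule 5 [IF G and D THEN U]; rule 7 [IF M and G THEN F]. ⇒ new: U, F.
[3] rule 3 [IF U THEN R]. ⇒ new: R.
[4] rule 1 [IF R and M THEN H]; rule 6 [IF R and N THEN S]. ⇒ new: H, S.
Closure: {A, D, E, F, G, H, J, K, L, M, N, P, Q, R, S, T, U} — 17 facts.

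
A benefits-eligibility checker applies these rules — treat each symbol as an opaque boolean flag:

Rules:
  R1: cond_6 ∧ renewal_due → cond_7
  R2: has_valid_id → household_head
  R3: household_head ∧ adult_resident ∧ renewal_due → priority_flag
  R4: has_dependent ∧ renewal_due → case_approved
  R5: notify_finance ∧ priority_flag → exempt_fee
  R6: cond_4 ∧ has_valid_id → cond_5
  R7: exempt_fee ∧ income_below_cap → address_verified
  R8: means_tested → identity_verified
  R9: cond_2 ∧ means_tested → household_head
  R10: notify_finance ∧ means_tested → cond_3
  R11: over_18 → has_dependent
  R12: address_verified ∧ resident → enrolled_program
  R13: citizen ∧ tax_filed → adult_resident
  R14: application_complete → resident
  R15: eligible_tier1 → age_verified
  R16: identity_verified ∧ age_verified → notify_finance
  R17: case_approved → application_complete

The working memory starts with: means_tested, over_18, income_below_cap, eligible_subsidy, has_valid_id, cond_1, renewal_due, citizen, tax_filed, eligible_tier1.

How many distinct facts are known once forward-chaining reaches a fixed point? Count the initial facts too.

Round 1 — R2, R8, R11, R13, R15, derive household_head, identity_verified, has_dependent, adult_resident, age_verified.
Round 2 — R3, R4, R16, derive priority_flag, case_approved, notify_finance.
Round 3 — R5, R10, R17, derive exempt_fee, cond_3, application_complete.
Round 4 — R7, R14, derive address_verified, resident.
Round 5 — R12, derive enrolled_program.
Closure: {address_verified, adult_resident, age_verified, application_complete, case_approved, citizen, cond_1, cond_3, eligible_subsidy, eligible_tier1, enrolled_program, exempt_fee, has_dependent, has_valid_id, household_head, identity_verified, income_below_cap, means_tested, notify_finance, over_18, priority_flag, renewal_due, resident, tax_filed} — 24 facts.

24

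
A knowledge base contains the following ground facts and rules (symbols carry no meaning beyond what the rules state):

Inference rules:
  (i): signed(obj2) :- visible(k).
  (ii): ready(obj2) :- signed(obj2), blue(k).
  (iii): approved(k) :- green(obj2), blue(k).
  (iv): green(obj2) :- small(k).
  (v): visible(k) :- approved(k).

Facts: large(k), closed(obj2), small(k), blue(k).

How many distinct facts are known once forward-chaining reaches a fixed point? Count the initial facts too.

9

Round 1: (iv) [green(obj2) :- small(k).]. Adds green(obj2).
Round 2: (iii) [approved(k) :- green(obj2), blue(k).]. Adds approved(k).
Round 3: (v) [visible(k) :- approved(k).]. Adds visible(k).
Round 4: (i) [signed(obj2) :- visible(k).]. Adds signed(obj2).
Round 5: (ii) [ready(obj2) :- signed(obj2), blue(k).]. Adds ready(obj2).
Closure: {approved(k), blue(k), closed(obj2), green(obj2), large(k), ready(obj2), signed(obj2), small(k), visible(k)} — 9 facts.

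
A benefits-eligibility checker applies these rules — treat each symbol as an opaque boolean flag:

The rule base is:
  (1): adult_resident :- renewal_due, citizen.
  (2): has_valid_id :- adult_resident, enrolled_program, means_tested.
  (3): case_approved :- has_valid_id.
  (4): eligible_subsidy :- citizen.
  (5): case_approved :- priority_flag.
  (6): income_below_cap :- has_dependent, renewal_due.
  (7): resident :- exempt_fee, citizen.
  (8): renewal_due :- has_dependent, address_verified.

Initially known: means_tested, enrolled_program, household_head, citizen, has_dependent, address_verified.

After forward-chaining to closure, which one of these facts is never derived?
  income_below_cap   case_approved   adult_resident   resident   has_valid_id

Round 1 fires (4), (8), giving eligible_subsidy, renewal_due.
Round 2 fires (1), (6), giving adult_resident, income_below_cap.
Round 3 fires (2), giving has_valid_id.
Round 4 fires (3), giving case_approved.
Derived: income_below_cap (round 2), has_valid_id (round 3), case_approved (round 4), adult_resident (round 2). resident never appears in any round.

resident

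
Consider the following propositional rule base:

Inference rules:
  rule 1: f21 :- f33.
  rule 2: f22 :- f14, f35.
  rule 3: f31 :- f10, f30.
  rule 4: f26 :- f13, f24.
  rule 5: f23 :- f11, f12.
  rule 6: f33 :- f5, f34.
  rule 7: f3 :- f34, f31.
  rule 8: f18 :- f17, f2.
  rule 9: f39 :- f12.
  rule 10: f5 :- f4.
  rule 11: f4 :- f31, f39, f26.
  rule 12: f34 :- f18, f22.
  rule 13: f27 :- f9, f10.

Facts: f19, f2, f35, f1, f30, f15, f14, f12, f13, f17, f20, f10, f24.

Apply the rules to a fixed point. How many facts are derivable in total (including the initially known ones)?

24

Round 1: rule 2 [f22 :- f14, f35.]; rule 3 [f31 :- f10, f30.]; rule 4 [f26 :- f13, f24.]; rule 8 [f18 :- f17, f2.]; rule 9 [f39 :- f12.]. New: f22, f31, f26, f18, f39.
Round 2: rule 11 [f4 :- f31, f39, f26.]; rule 12 [f34 :- f18, f22.]. New: f4, f34.
Round 3: rule 7 [f3 :- f34, f31.]; rule 10 [f5 :- f4.]. New: f3, f5.
Round 4: rule 6 [f33 :- f5, f34.]. New: f33.
Round 5: rule 1 [f21 :- f33.]. New: f21.
Closure: {f1, f10, f12, f13, f14, f15, f17, f18, f19, f2, f20, f21, f22, f24, f26, f3, f30, f31, f33, f34, f35, f39, f4, f5} — 24 facts.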